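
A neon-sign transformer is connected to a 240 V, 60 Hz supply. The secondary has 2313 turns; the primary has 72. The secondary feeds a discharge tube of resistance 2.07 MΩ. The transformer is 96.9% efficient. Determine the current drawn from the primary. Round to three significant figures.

V_s = 240 × 2313/72 = 7710.0 V.
I_s = V_s/R = 7710.0/(2.07×10^6) = 0.0037246 A.
P_out = V_s I_s = 7710.0 × 0.0037246 = 28.717 W.
P_in = P_out/η = 28.717/0.969 = 29.636 W.
I_p = P_in/V_p = 29.636/240 = 0.123 A.

I_p ≈ 0.123 A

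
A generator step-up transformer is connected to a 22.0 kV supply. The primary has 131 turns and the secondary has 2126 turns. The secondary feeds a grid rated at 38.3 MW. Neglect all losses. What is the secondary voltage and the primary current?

V_s = V_p × N_s/N_p = 22000 × 2126/131 = 357040 V.
I_s = P/V_s = 3.83×10^7/357040 = 107.27 A.
I_p = I_s × N_s/N_p = 107.27 × 2126/131 = 1740 A.

V_s ≈ 357000 V, I_p ≈ 1740 A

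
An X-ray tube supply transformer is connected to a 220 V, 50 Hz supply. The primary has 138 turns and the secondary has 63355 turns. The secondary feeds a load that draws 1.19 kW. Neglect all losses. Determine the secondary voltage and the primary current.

V_s = V_p × N_s/N_p = 220 × 63355/138 = 101000 V.
I_s = P/V_s = 1190/101000 = 0.011782 A.
I_p = I_s × N_s/N_p = 0.011782 × 63355/138 = 5.41 A.

V_s ≈ 101000 V, I_p ≈ 5.41 A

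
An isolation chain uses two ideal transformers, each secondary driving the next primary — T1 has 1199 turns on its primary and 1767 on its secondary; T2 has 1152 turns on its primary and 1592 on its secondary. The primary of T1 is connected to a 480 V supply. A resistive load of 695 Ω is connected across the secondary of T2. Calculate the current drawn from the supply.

After T1: V = 480.00 × 1767/1199 = 707.39 V.
After T2: V = 707.39 × 1592/1152 = 977.57 V.
I_load = 977.57/695 = 1.4066 A, so P_out = 977.57 × 1.4066 = 1375.0 W.
All ideal ⇒ P_in = P_out, so I_supply = 1375.0/480 = 2.86 A.

I_supply ≈ 2.86 A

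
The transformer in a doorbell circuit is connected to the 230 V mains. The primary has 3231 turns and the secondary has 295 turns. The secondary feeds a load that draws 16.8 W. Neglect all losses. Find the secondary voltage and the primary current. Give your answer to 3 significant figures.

V_s = V_p × N_s/N_p = 230 × 295/3231 = 21.000 V.
I_s = P/V_s = 16.8/21.000 = 0.80001 A.
I_p = I_s × N_s/N_p = 0.80001 × 295/3231 = 0.0730 A.

V_s ≈ 21.0 V, I_p ≈ 0.0730 A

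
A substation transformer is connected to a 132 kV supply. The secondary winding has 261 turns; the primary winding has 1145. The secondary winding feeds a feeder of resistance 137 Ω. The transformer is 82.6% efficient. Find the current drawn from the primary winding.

I_p ≈ 60.6 A

V_s = 132000 × 261/1145 = 30089 V.
I_s = V_s/R = 30089/137 = 219.63 A.
P_out = V_s I_s = 30089 × 219.63 = 6.6084×10^6 W.
P_in = P_out/η = 6.6084×10^6/0.826 = 8.0005×10^6 W.
I_p = P_in/V_p = 8.0005×10^6/132000 = 60.6 A.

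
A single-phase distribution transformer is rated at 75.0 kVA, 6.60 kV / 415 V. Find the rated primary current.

I_p ≈ 11.4 A

I_p = S/V_p = 75000/6600 = 11.4 A.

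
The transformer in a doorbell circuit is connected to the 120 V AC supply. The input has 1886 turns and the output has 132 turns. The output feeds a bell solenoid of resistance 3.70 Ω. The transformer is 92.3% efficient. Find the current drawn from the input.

I_in ≈ 0.172 A

V_out = 120 × 132/1886 = 8.3987 V.
I_out = V_out/R = 8.3987/3.70 = 2.2699 A.
P_out = V_out I_out = 8.3987 × 2.2699 = 19.064 W.
P_in = P_out/η = 19.064/0.923 = 20.655 W.
I_in = P_in/V_in = 20.655/120 = 0.172 A.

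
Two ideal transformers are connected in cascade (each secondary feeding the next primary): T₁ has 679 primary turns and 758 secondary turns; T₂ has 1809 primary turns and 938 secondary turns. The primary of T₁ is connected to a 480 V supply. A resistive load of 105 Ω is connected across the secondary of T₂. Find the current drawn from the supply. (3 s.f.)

I_supply ≈ 1.53 A

Secondary of T₁: V = 480.00 × 758/679 = 535.85 V.
Secondary of T₂: V = 535.85 × 938/1809 = 277.85 V.
I_load = 277.85/105 = 2.6462 A, so P_out = 277.85 × 2.6462 = 735.23 W.
All ideal ⇒ P_in = P_out, so I_supply = 735.23/480 = 1.53 A.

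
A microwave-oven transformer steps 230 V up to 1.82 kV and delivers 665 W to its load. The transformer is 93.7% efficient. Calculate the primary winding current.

I_p ≈ 3.09 A

P_in = P_out/η = 665/0.937 = 709.71 W.
I_p = P_in/V_p = 709.71/230 = 3.09 A.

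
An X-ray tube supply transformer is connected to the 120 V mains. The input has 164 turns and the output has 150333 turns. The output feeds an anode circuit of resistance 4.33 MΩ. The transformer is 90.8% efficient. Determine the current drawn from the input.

I_in ≈ 25.6 A

V_out = 120 × 150333/164 = 110000 V.
I_out = V_out/R = 110000/(4.33×10^6) = 0.025404 A.
P_out = V_out I_out = 110000 × 0.025404 = 2794.4 W.
P_in = P_out/η = 2794.4/0.908 = 3077.6 W.
I_in = P_in/V_in = 3077.6/120 = 25.6 A.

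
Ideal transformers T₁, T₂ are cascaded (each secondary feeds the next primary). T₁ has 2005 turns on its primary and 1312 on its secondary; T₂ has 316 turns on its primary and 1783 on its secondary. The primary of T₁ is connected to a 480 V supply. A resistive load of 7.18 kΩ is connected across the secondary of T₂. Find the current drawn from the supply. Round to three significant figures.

After T₁: V = 480.00 × 1312/2005 = 314.09 V.
After T₂: V = 314.09 × 1783/316 = 1772.2 V.
I_load = 1772.2/7180 = 0.24683 A, so P_out = 1772.2 × 0.24683 = 437.45 W.
All ideal ⇒ P_in = P_out, so I_supply = 437.45/480 = 0.911 A.

I_supply ≈ 0.911 A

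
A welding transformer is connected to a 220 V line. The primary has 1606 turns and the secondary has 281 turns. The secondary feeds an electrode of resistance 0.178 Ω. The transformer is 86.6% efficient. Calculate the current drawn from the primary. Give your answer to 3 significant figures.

I_p ≈ 43.7 A

V_s = 220 × 281/1606 = 38.493 V.
I_s = V_s/R = 38.493/0.178 = 216.25 A.
P_out = V_s I_s = 38.493 × 216.25 = 8324.3 W.
P_in = P_out/η = 8324.3/0.866 = 9612.3 W.
I_p = P_in/V_p = 9612.3/220 = 43.7 A.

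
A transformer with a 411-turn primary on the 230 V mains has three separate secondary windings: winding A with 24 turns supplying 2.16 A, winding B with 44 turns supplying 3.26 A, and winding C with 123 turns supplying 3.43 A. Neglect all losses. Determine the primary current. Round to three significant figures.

I_p ≈ 1.50 A

V_A = 230 × 24/411 = 13.431 V; V_B = 230 × 44/411 = 24.623 V; V_C = 230 × 123/411 = 68.832 V.
P_out = V_A I_A + V_B I_B + V_C I_C = 13.431×2.16 + 24.623×3.26 + 68.832×3.43 = 29.010 + 80.271 + 236.09 = 345.37 W.
Ideal ⇒ P_in = P_out, so I_p = P_out/V_p = 345.37/230 = 1.50 A.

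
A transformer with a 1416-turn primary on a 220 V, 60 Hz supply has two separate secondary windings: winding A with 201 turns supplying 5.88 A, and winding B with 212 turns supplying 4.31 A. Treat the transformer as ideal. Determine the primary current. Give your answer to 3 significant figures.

I_p ≈ 1.48 A

V_A = 220 × 201/1416 = 31.229 V; V_B = 220 × 212/1416 = 32.938 V.
P_out = V_A I_A + V_B I_B = 31.229×5.88 + 32.938×4.31 = 183.63 + 141.96 = 325.59 W.
Ideal ⇒ P_in = P_out, so I_p = P_out/V_p = 325.59/220 = 1.48 A.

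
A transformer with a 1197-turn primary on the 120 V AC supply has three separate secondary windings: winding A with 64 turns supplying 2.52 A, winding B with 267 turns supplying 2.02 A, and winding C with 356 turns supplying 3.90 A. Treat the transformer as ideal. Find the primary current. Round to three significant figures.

I_p ≈ 1.75 A

V_A = 120 × 64/1197 = 6.4160 V; V_B = 120 × 267/1197 = 26.767 V; V_C = 120 × 356/1197 = 35.689 V.
P_out = V_A I_A + V_B I_B + V_C I_C = 6.4160×2.52 + 26.767×2.02 + 35.689×3.90 = 16.168 + 54.069 + 139.19 = 209.43 W.
Ideal ⇒ P_in = P_out, so I_p = P_out/V_p = 209.43/120 = 1.75 A.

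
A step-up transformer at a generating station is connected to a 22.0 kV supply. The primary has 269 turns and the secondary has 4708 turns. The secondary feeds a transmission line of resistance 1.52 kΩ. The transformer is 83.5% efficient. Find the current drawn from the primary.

I_p ≈ 5310 A

V_s = 22000 × 4708/269 = 385040 V.
I_s = V_s/R = 385040/1520 = 253.32 A.
P_out = V_s I_s = 385040 × 253.32 = 9.7537×10^7 W.
P_in = P_out/η = 9.7537×10^7/0.835 = 1.1681×10^8 W.
I_p = P_in/V_p = 1.1681×10^8/22000 = 5310 A.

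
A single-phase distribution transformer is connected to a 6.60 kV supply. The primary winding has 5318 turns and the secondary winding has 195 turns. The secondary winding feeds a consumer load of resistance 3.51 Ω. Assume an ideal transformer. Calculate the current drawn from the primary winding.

V_s = V_p × N_s/N_p = 6600 × 195/5318 = 242.01 V.
I_s = V_s/R = 242.01/3.51 = 68.948 A.
For an ideal transformer I_p N_p = I_s N_s, so I_p = 68.948 × 195/5318 = 2.53 A.

I_p ≈ 2.53 A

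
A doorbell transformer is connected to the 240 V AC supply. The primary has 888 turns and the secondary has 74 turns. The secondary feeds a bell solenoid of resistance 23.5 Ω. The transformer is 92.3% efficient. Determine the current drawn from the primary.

V_s = 240 × 74/888 = 20.000 V.
I_s = V_s/R = 20.000/23.5 = 0.85106 A.
P_out = V_s I_s = 20.000 × 0.85106 = 17.021 W.
P_in = P_out/η = 17.021/0.923 = 18.441 W.
I_p = P_in/V_p = 18.441/240 = 0.0768 A.

I_p ≈ 0.0768 A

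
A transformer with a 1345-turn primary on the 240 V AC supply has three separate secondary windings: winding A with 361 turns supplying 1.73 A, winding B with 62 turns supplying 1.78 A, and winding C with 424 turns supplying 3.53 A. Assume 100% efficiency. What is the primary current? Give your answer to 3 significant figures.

V_A = 240 × 361/1345 = 64.416 V; V_B = 240 × 62/1345 = 11.063 V; V_C = 240 × 424/1345 = 75.658 V.
P_out = V_A I_A + V_B I_B + V_C I_C = 64.416×1.73 + 11.063×1.78 + 75.658×3.53 = 111.44 + 19.692 + 267.07 = 398.21 W.
Ideal ⇒ P_in = P_out, so I_p = P_out/V_p = 398.21/240 = 1.66 A.

I_p ≈ 1.66 A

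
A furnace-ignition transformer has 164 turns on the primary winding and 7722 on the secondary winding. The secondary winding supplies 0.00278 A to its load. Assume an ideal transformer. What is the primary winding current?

I_p ≈ 0.131 A

For an ideal transformer I_p/I_s = N_s/N_p, so I_p = 0.00278 × 7722/164 = 0.131 A.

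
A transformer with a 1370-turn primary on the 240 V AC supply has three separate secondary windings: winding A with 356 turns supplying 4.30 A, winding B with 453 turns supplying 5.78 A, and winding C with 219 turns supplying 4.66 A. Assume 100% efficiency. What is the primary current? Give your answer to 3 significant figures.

I_p ≈ 3.77 A

V_A = 240 × 356/1370 = 62.365 V; V_B = 240 × 453/1370 = 79.358 V; V_C = 240 × 219/1370 = 38.365 V.
P_out = V_A I_A + V_B I_B + V_C I_C = 62.365×4.30 + 79.358×5.78 + 38.365×4.66 = 268.17 + 458.69 + 178.78 = 905.64 W.
Ideal ⇒ P_in = P_out, so I_p = P_out/V_p = 905.64/240 = 3.77 A.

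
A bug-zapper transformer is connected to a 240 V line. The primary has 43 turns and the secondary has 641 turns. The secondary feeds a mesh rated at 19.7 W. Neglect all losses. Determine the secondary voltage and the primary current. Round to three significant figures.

V_s = V_p × N_s/N_p = 240 × 641/43 = 3577.7 V.
I_s = P/V_s = 19.7/3577.7 = 0.0055064 A.
I_p = I_s × N_s/N_p = 0.0055064 × 641/43 = 0.0821 A.

V_s ≈ 3580 V, I_p ≈ 0.0821 A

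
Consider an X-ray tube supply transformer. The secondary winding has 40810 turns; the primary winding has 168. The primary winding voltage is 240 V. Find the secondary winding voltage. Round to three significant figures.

V_s/V_p = N_s/N_p, so V_s = 240 × 40810/168 = 58300 V.

V_s ≈ 58300 V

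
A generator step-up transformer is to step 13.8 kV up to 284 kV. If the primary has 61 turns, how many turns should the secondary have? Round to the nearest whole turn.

N_s = 1255 turns

N_s/N_p = V_s/V_p, so N_s = 61 × 284000/13800 = 1255.4 ≈ 1255 turns.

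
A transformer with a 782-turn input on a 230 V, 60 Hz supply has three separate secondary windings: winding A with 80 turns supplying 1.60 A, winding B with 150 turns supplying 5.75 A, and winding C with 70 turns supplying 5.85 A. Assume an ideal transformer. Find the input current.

V_A = 230 × 80/782 = 23.529 V; V_B = 230 × 150/782 = 44.118 V; V_C = 230 × 70/782 = 20.588 V.
P_out = V_A I_A + V_B I_B + V_C I_C = 23.529×1.60 + 44.118×5.75 + 20.588×5.85 = 37.647 + 253.68 + 120.44 = 411.76 W.
Ideal ⇒ P_in = P_out, so I_in = P_out/V_in = 411.76/230 = 1.79 A.

I_in ≈ 1.79 A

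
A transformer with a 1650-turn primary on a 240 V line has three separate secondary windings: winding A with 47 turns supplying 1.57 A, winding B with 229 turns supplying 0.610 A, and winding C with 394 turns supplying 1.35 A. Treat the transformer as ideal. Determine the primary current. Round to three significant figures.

I_p ≈ 0.452 A

V_A = 240 × 47/1650 = 6.8364 V; V_B = 240 × 229/1650 = 33.309 V; V_C = 240 × 394/1650 = 57.309 V.
P_out = V_A I_A + V_B I_B + V_C I_C = 6.8364×1.57 + 33.309×0.610 + 57.309×1.35 = 10.733 + 20.319 + 77.367 = 108.42 W.
Ideal ⇒ P_in = P_out, so I_p = P_out/V_p = 108.42/240 = 0.452 A.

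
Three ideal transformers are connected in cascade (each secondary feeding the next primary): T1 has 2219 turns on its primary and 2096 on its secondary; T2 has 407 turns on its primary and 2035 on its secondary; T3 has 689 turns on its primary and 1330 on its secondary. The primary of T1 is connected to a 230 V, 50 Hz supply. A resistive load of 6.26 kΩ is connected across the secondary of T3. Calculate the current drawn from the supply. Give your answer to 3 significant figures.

After T1: V = 230.00 × 2096/2219 = 217.25 V.
After T2: V = 217.25 × 2035/407 = 1086.3 V.
After T3: V = 1086.3 × 1330/689 = 2096.8 V.
I_load = 2096.8/6260 = 0.33496 A, so P_out = 2096.8 × 0.33496 = 702.35 W.
All ideal ⇒ P_in = P_out, so I_supply = 702.35/230 = 3.05 A.

I_supply ≈ 3.05 A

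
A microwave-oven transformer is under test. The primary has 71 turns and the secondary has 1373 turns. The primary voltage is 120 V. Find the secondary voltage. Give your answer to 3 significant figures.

V_s ≈ 2320 V

V_s/V_p = N_s/N_p, so V_s = 120 × 1373/71 = 2320 V.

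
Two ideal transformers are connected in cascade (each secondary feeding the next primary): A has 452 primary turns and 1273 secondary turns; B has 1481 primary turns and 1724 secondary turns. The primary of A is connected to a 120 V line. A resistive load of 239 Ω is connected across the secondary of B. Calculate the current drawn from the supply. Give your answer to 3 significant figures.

I_supply ≈ 5.40 A

Secondary of A: V = 120.00 × 1273/452 = 337.96 V.
Secondary of B: V = 337.96 × 1724/1481 = 393.42 V.
I_load = 393.42/239 = 1.6461 A, so P_out = 393.42 × 1.6461 = 647.60 W.
All ideal ⇒ P_in = P_out, so I_supply = 647.60/120 = 5.40 A.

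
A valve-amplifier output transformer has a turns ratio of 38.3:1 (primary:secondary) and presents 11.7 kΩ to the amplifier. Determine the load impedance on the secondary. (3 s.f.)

Z_s = Z_p/(N_p/N_s)² = 11700/38.3² = 7.98 Ω.

Z_s ≈ 7.98 Ω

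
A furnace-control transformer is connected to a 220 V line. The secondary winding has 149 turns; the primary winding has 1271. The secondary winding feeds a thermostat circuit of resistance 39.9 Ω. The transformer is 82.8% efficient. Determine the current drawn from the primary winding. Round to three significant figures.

V_s = 220 × 149/1271 = 25.791 V.
I_s = V_s/R = 25.791/39.9 = 0.64638 A.
P_out = V_s I_s = 25.791 × 0.64638 = 16.671 W.
P_in = P_out/η = 16.671/0.828 = 20.134 W.
I_p = P_in/V_p = 20.134/220 = 0.0915 A.

I_p ≈ 0.0915 A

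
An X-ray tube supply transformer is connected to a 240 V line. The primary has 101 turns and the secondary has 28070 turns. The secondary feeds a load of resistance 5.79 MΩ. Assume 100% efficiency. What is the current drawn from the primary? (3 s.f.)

V_s = V_p × N_s/N_p = 240 × 28070/101 = 66701 V.
I_s = V_s/R = 66701/(5.79×10^6) = 0.011520 A.
For an ideal transformer I_p N_p = I_s N_s, so I_p = 0.011520 × 28070/101 = 3.20 A.

I_p ≈ 3.20 A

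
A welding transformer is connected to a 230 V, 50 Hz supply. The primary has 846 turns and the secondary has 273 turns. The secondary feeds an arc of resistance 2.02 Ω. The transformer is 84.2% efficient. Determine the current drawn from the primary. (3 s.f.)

I_p ≈ 14.1 A

V_s = 230 × 273/846 = 74.220 V.
I_s = V_s/R = 74.220/2.02 = 36.743 A.
P_out = V_s I_s = 74.220 × 36.743 = 2727.0 W.
P_in = P_out/η = 2727.0/0.842 = 3238.7 W.
I_p = P_in/V_p = 3238.7/230 = 14.1 A.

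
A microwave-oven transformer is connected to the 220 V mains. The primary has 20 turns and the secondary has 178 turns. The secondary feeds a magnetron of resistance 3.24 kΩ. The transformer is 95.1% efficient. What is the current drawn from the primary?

I_p ≈ 5.66 A

V_s = 220 × 178/20 = 1958.0 V.
I_s = V_s/R = 1958.0/3240 = 0.60432 A.
P_out = V_s I_s = 1958.0 × 0.60432 = 1183.3 W.
P_in = P_out/η = 1183.3/0.951 = 1244.2 W.
I_p = P_in/V_p = 1244.2/220 = 5.66 A.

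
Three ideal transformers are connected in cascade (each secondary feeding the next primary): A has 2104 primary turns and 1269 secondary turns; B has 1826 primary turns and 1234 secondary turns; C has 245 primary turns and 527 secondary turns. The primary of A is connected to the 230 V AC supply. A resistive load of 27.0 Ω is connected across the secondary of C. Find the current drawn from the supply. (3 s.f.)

Secondary of A: V = 230.00 × 1269/2104 = 138.72 V.
Secondary of B: V = 138.72 × 1234/1826 = 93.747 V.
Secondary of C: V = 93.747 × 527/245 = 201.65 V.
I_load = 201.65/27.0 = 7.4686 A, so P_out = 201.65 × 7.4686 = 1506.1 W.
All ideal ⇒ P_in = P_out, so I_supply = 1506.1/230 = 6.55 A.

I_supply ≈ 6.55 A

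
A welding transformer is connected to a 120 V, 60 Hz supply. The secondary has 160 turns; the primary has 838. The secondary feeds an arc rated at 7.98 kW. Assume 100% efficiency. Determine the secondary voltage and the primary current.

V_s = V_p × N_s/N_p = 120 × 160/838 = 22.912 V.
I_s = P/V_s = 7980/22.912 = 348.29 A.
I_p = I_s × N_s/N_p = 348.29 × 160/838 = 66.5 A.

V_s ≈ 22.9 V, I_p ≈ 66.5 A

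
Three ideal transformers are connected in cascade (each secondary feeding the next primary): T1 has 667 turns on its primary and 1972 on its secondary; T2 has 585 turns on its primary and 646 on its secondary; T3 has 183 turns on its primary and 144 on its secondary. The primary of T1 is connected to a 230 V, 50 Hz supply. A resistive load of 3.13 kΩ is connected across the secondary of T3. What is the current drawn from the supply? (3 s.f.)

After T1: V = 230.00 × 1972/667 = 680.00 V.
After T2: V = 680.00 × 646/585 = 750.91 V.
After T3: V = 750.91 × 144/183 = 590.88 V.
I_load = 590.88/3130 = 0.18878 A, so P_out = 590.88 × 0.18878 = 111.54 W.
All ideal ⇒ P_in = P_out, so I_supply = 111.54/230 = 0.485 A.

I_supply ≈ 0.485 A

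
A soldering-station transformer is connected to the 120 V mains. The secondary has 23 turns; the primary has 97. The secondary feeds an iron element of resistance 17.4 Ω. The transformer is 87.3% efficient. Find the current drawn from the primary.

I_p ≈ 0.444 A

V_s = 120 × 23/97 = 28.454 V.
I_s = V_s/R = 28.454/17.4 = 1.6353 A.
P_out = V_s I_s = 28.454 × 1.6353 = 46.529 W.
P_in = P_out/η = 46.529/0.873 = 53.298 W.
I_p = P_in/V_p = 53.298/120 = 0.444 A.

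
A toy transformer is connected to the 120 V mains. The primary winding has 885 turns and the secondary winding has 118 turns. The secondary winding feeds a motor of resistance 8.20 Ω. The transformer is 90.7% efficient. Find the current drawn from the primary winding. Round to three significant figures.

I_p ≈ 0.287 A

V_s = 120 × 118/885 = 16.000 V.
I_s = V_s/R = 16.000/8.20 = 1.9512 A.
P_out = V_s I_s = 16.000 × 1.9512 = 31.220 W.
P_in = P_out/η = 31.220/0.907 = 34.421 W.
I_p = P_in/V_p = 34.421/120 = 0.287 A.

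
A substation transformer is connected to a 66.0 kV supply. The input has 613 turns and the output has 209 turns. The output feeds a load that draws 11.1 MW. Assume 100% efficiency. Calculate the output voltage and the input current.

V_out ≈ 22500 V, I_in ≈ 168 A

V_out = V_in × N_out/N_in = 66000 × 209/613 = 22502 V.
I_out = P/V_out = 1.11×10^7/22502 = 493.28 A.
I_in = I_out × N_out/N_in = 493.28 × 209/613 = 168 A.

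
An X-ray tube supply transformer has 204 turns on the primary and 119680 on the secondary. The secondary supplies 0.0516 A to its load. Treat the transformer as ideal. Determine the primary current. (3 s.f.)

I_p ≈ 30.3 A

For an ideal transformer I_p/I_s = N_s/N_p, so I_p = 0.0516 × 119680/204 = 30.3 A.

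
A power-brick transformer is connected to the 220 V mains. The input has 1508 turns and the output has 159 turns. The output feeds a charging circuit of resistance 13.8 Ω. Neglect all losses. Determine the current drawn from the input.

I_in ≈ 0.177 A

V_out = V_in × N_out/N_in = 220 × 159/1508 = 23.196 V.
I_out = V_out/R = 23.196/13.8 = 1.6809 A.
For an ideal transformer I_in N_in = I_out N_out, so I_in = 1.6809 × 159/1508 = 0.177 A.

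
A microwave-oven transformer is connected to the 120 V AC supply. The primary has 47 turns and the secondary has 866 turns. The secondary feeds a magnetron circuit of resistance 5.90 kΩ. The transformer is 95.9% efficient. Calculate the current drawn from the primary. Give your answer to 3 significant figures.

I_p ≈ 7.20 A

V_s = 120 × 866/47 = 2211.1 V.
I_s = V_s/R = 2211.1/5900 = 0.37476 A.
P_out = V_s I_s = 2211.1 × 0.37476 = 828.61 W.
P_in = P_out/η = 828.61/0.959 = 864.04 W.
I_p = P_in/V_p = 864.04/120 = 7.20 A.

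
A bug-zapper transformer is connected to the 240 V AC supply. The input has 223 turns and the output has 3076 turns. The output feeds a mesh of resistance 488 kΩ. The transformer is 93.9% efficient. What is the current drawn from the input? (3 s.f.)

I_in ≈ 0.0997 A

V_out = 240 × 3076/223 = 3310.5 V.
I_out = V_out/R = 3310.5/488000 = 0.0067838 A.
P_out = V_out I_out = 3310.5 × 0.0067838 = 22.458 W.
P_in = P_out/η = 22.458/0.939 = 23.917 W.
I_in = P_in/V_in = 23.917/240 = 0.0997 A.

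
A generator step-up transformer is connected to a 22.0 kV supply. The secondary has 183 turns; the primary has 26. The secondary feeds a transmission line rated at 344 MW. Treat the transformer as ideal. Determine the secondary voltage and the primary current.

V_s ≈ 155000 V, I_p ≈ 15600 A

V_s = V_p × N_s/N_p = 22000 × 183/26 = 154850 V.
I_s = P/V_s = 3.44×10^8/154850 = 2221.6 A.
I_p = I_s × N_s/N_p = 2221.6 × 183/26 = 15600 A.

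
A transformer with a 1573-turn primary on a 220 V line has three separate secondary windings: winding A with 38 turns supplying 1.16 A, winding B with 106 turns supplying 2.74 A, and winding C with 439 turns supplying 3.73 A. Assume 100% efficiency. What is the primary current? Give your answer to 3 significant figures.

V_A = 220 × 38/1573 = 5.3147 V; V_B = 220 × 106/1573 = 14.825 V; V_C = 220 × 439/1573 = 61.399 V.
P_out = V_A I_A + V_B I_B + V_C I_C = 5.3147×1.16 + 14.825×2.74 + 61.399×3.73 = 6.1650 + 40.621 + 229.02 = 275.80 W.
Ideal ⇒ P_in = P_out, so I_p = P_out/V_p = 275.80/220 = 1.25 A.

I_p ≈ 1.25 A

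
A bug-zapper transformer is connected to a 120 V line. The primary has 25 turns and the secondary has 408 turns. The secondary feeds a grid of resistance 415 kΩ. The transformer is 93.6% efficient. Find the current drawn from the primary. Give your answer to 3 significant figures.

I_p ≈ 0.0823 A

V_s = 120 × 408/25 = 1958.4 V.
I_s = V_s/R = 1958.4/415000 = 0.0047190 A.
P_out = V_s I_s = 1958.4 × 0.0047190 = 9.2418 W.
P_in = P_out/η = 9.2418/0.936 = 9.8737 W.
I_p = P_in/V_p = 9.8737/120 = 0.0823 A.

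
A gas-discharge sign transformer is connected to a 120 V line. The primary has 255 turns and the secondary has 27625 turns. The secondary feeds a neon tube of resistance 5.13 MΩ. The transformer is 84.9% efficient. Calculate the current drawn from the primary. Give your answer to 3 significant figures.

I_p ≈ 0.323 A

V_s = 120 × 27625/255 = 13000 V.
I_s = V_s/R = 13000/(5.13×10^6) = 0.0025341 A.
P_out = V_s I_s = 13000 × 0.0025341 = 32.943 W.
P_in = P_out/η = 32.943/0.849 = 38.803 W.
I_p = P_in/V_p = 38.803/120 = 0.323 A.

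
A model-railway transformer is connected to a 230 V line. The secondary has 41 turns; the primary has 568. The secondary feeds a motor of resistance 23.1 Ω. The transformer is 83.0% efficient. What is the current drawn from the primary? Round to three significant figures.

I_p ≈ 0.0625 A

V_s = 230 × 41/568 = 16.602 V.
I_s = V_s/R = 16.602/23.1 = 0.71871 A.
P_out = V_s I_s = 16.602 × 0.71871 = 11.932 W.
P_in = P_out/η = 11.932/0.830 = 14.376 W.
I_p = P_in/V_p = 14.376/230 = 0.0625 A.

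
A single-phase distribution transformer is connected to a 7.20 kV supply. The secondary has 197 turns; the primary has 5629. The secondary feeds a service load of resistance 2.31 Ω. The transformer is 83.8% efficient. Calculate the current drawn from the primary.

V_s = 7200 × 197/5629 = 251.98 V.
I_s = V_s/R = 251.98/2.31 = 109.08 A.
P_out = V_s I_s = 251.98 × 109.08 = 27487 W.
P_in = P_out/η = 27487/0.838 = 32800 W.
I_p = P_in/V_p = 32800/7200 = 4.56 A.

I_p ≈ 4.56 A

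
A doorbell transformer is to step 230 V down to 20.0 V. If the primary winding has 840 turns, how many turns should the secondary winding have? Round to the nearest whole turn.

N_s/N_p = V_s/V_p, so N_s = 840 × 20.0/230 = 73.0 ≈ 73 turns.

N_s = 73 turns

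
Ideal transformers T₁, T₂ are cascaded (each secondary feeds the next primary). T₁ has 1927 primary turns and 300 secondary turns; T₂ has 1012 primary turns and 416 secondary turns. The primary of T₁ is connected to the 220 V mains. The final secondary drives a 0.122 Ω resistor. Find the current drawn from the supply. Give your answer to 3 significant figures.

I_supply ≈ 7.39 A

After T₁: V = 220.00 × 300/1927 = 34.250 V.
After T₂: V = 34.250 × 416/1012 = 14.079 V.
I_load = 14.079/0.122 = 115.40 A, so P_out = 14.079 × 115.40 = 1624.8 W.
All ideal ⇒ P_in = P_out, so I_supply = 1624.8/220 = 7.39 A.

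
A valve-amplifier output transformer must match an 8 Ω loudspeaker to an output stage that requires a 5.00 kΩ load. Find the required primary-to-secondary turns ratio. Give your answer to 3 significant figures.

N_p/N_s ≈ 25.0

Z_p/Z_s = (N_p/N_s)², so N_p/N_s = √(5000/8) = √625 = 25.0.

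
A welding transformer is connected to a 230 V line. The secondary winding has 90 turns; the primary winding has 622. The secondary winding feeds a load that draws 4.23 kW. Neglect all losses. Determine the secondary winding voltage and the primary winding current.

V_s = V_p × N_s/N_p = 230 × 90/622 = 33.280 V.
I_s = P/V_s = 4230/33.280 = 127.10 A.
I_p = I_s × N_s/N_p = 127.10 × 90/622 = 18.4 A.

V_s ≈ 33.3 V, I_p ≈ 18.4 A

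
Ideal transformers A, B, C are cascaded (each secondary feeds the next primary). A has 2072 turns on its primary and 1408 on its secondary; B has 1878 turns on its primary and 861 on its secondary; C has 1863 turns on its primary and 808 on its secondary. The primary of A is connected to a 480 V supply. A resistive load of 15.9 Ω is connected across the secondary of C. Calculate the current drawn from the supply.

I_supply ≈ 0.551 A

After A: V = 480.00 × 1408/2072 = 326.18 V.
After B: V = 326.18 × 861/1878 = 149.54 V.
After C: V = 149.54 × 808/1863 = 64.858 V.
I_load = 64.858/15.9 = 4.0791 A, so P_out = 64.858 × 4.0791 = 264.56 W.
All ideal ⇒ P_in = P_out, so I_supply = 264.56/480 = 0.551 A.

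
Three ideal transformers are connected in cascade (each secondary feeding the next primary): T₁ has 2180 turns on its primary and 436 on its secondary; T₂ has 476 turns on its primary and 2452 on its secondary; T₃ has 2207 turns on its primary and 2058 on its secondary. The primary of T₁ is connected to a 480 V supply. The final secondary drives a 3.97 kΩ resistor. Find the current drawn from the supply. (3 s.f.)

I_supply ≈ 0.112 A

Secondary of T₁: V = 480.00 × 436/2180 = 96.000 V.
Secondary of T₂: V = 96.000 × 2452/476 = 494.52 V.
Secondary of T₃: V = 494.52 × 2058/2207 = 461.13 V.
I_load = 461.13/3970 = 0.11615 A, so P_out = 461.13 × 0.11615 = 53.563 W.
All ideal ⇒ P_in = P_out, so I_supply = 53.563/480 = 0.112 A.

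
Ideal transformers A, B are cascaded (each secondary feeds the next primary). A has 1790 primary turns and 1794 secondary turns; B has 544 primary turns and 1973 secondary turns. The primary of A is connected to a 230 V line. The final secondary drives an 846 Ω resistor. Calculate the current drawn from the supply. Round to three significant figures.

After A: V = 230.00 × 1794/1790 = 230.51 V.
After B: V = 230.51 × 1973/544 = 836.04 V.
I_load = 836.04/846 = 0.98822 A, so P_out = 836.04 × 0.98822 = 826.19 W.
All ideal ⇒ P_in = P_out, so I_supply = 826.19/230 = 3.59 A.

I_supply ≈ 3.59 A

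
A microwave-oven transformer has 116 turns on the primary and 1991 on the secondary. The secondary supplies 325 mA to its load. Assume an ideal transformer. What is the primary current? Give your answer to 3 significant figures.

For an ideal transformer I_p/I_s = N_s/N_p, so I_p = 0.325 × 1991/116 = 5.58 A.

I_p ≈ 5.58 A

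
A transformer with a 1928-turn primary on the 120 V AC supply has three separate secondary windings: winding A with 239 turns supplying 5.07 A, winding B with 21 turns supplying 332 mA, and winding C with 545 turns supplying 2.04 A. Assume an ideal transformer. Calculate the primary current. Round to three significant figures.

V_A = 120 × 239/1928 = 14.876 V; V_B = 120 × 21/1928 = 1.3071 V; V_C = 120 × 545/1928 = 33.921 V.
P_out = V_A I_A + V_B I_B + V_C I_C = 14.876×5.07 + 1.3071×0.332 + 33.921×2.04 = 75.419 + 0.43394 + 69.199 = 145.05 W.
Ideal ⇒ P_in = P_out, so I_p = P_out/V_p = 145.05/120 = 1.21 A.

I_p ≈ 1.21 A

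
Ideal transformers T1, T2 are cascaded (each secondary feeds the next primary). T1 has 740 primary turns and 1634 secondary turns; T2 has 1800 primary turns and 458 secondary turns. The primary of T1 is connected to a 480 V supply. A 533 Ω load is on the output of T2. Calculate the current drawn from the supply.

Secondary of T1: V = 480.00 × 1634/740 = 1059.9 V.
Secondary of T2: V = 1059.9 × 458/1800 = 269.68 V.
I_load = 269.68/533 = 0.50597 A, so P_out = 269.68 × 0.50597 = 136.45 W.
All ideal ⇒ P_in = P_out, so I_supply = 136.45/480 = 0.284 A.

I_supply ≈ 0.284 A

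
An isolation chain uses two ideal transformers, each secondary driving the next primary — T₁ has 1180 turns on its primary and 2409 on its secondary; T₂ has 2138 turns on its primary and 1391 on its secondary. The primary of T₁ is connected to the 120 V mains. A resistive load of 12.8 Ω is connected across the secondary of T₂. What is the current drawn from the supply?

After T₁: V = 120.00 × 2409/1180 = 244.98 V.
After T₂: V = 244.98 × 1391/2138 = 159.39 V.
I_load = 159.39/12.8 = 12.452 A, so P_out = 159.39 × 12.452 = 1984.7 W.
All ideal ⇒ P_in = P_out, so I_supply = 1984.7/120 = 16.5 A.

I_supply ≈ 16.5 A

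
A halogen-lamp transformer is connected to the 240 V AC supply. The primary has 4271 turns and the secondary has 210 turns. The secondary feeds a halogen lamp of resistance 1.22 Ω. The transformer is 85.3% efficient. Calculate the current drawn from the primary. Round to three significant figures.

V_s = 240 × 210/4271 = 11.801 V.
I_s = V_s/R = 11.801/1.22 = 9.6726 A.
P_out = V_s I_s = 11.801 × 9.6726 = 114.14 W.
P_in = P_out/η = 114.14/0.853 = 133.81 W.
I_p = P_in/V_p = 133.81/240 = 0.558 A.

I_p ≈ 0.558 A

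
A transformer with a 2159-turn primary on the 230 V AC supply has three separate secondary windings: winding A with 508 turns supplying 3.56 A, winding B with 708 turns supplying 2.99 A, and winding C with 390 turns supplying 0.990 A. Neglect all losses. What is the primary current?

I_p ≈ 2.00 A

V_A = 230 × 508/2159 = 54.118 V; V_B = 230 × 708/2159 = 75.424 V; V_C = 230 × 390/2159 = 41.547 V.
P_out = V_A I_A + V_B I_B + V_C I_C = 54.118×3.56 + 75.424×2.99 + 41.547×0.990 = 192.66 + 225.52 + 41.132 = 459.31 W.
Ideal ⇒ P_in = P_out, so I_p = P_out/V_p = 459.31/230 = 2.00 A.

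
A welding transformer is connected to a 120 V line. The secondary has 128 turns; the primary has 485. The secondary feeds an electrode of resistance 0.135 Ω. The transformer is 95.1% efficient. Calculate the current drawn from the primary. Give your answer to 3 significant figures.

I_p ≈ 65.1 A

V_s = 120 × 128/485 = 31.670 V.
I_s = V_s/R = 31.670/0.135 = 234.59 A.
P_out = V_s I_s = 31.670 × 234.59 = 7429.6 W.
P_in = P_out/η = 7429.6/0.951 = 7812.4 W.
I_p = P_in/V_p = 7812.4/120 = 65.1 A.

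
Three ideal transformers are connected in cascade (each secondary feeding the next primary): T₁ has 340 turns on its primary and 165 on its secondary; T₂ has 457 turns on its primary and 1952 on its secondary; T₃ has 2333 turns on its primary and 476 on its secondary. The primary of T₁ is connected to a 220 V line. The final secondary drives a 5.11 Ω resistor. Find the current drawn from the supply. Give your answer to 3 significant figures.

After T₁: V = 220.00 × 165/340 = 106.76 V.
After T₂: V = 106.76 × 1952/457 = 456.03 V.
After T₃: V = 456.03 × 476/2333 = 93.043 V.
I_load = 93.043/5.11 = 18.208 A, so P_out = 93.043 × 18.208 = 1694.1 W.
All ideal ⇒ P_in = P_out, so I_supply = 1694.1/220 = 7.70 A.

I_supply ≈ 7.70 A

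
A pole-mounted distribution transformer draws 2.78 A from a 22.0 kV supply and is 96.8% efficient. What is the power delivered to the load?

P_out ≈ 59200 W

P_in = V_p I_p = 22000 × 2.78 = 61160 W.
P_out = η P_in = 0.968 × 61160 = 59200 W.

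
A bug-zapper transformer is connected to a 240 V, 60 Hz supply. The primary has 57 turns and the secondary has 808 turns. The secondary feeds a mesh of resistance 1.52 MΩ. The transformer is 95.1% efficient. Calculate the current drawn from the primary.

I_p ≈ 0.0334 A

V_s = 240 × 808/57 = 3402.1 V.
I_s = V_s/R = 3402.1/(1.52×10^6) = 0.0022382 A.
P_out = V_s I_s = 3402.1 × 0.0022382 = 7.6147 W.
P_in = P_out/η = 7.6147/0.951 = 8.0070 W.
I_p = P_in/V_p = 8.0070/240 = 0.0334 A.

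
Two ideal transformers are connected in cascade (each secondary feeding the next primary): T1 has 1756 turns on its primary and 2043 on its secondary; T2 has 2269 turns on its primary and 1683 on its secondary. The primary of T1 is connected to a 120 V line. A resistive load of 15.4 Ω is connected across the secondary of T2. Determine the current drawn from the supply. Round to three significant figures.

I_supply ≈ 5.80 A

Secondary of T1: V = 120.00 × 2043/1756 = 139.61 V.
Secondary of T2: V = 139.61 × 1683/2269 = 103.56 V.
I_load = 103.56/15.4 = 6.7244 A, so P_out = 103.56 × 6.7244 = 696.35 W.
All ideal ⇒ P_in = P_out, so I_supply = 696.35/120 = 5.80 A.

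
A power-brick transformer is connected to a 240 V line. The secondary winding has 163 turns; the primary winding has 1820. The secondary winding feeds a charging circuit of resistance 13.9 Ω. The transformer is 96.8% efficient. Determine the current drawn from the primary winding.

I_p ≈ 0.143 A

V_s = 240 × 163/1820 = 21.495 V.
I_s = V_s/R = 21.495/13.9 = 1.5464 A.
P_out = V_s I_s = 21.495 × 1.5464 = 33.238 W.
P_in = P_out/η = 33.238/0.968 = 34.337 W.
I_p = P_in/V_p = 34.337/240 = 0.143 A.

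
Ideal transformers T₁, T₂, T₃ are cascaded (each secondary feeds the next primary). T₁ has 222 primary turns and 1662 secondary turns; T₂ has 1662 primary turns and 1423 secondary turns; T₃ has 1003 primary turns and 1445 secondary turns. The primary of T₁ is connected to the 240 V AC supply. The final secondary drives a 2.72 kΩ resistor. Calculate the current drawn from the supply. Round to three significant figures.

I_supply ≈ 7.52 A

After T₁: V = 240.00 × 1662/222 = 1796.8 V.
After T₂: V = 1796.8 × 1423/1662 = 1538.4 V.
After T₃: V = 1538.4 × 1445/1003 = 2216.3 V.
I_load = 2216.3/2720 = 0.81482 A, so P_out = 2216.3 × 0.81482 = 1805.9 W.
All ideal ⇒ P_in = P_out, so I_supply = 1805.9/240 = 7.52 A.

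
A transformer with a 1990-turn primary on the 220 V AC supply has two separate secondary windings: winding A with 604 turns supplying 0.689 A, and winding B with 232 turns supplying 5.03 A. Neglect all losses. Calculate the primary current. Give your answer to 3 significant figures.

V_A = 220 × 604/1990 = 66.774 V; V_B = 220 × 232/1990 = 25.648 V.
P_out = V_A I_A + V_B I_B = 66.774×0.689 + 25.648×5.03 = 46.007 + 129.01 = 175.02 W.
Ideal ⇒ P_in = P_out, so I_p = P_out/V_p = 175.02/220 = 0.796 A.

I_p ≈ 0.796 A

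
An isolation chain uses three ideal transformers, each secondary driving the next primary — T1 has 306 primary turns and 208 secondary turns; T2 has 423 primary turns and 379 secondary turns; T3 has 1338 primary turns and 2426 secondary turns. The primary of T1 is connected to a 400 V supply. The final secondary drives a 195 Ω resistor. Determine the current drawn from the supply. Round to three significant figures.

I_supply ≈ 2.50 A

Secondary of T1: V = 400.00 × 208/306 = 271.90 V.
Secondary of T2: V = 271.90 × 379/423 = 243.61 V.
Secondary of T3: V = 243.61 × 2426/1338 = 441.71 V.
I_load = 441.71/195 = 2.2652 A, so P_out = 441.71 × 2.2652 = 1000.5 W.
All ideal ⇒ P_in = P_out, so I_supply = 1000.5/400 = 2.50 A.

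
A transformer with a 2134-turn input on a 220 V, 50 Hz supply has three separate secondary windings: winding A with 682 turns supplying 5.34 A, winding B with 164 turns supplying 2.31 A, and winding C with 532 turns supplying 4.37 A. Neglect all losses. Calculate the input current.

I_in ≈ 2.97 A

V_A = 220 × 682/2134 = 70.309 V; V_B = 220 × 164/2134 = 16.907 V; V_C = 220 × 532/2134 = 54.845 V.
P_out = V_A I_A + V_B I_B + V_C I_C = 70.309×5.34 + 16.907×2.31 + 54.845×4.37 = 375.45 + 39.056 + 239.67 = 654.18 W.
Ideal ⇒ P_in = P_out, so I_in = P_out/V_in = 654.18/220 = 2.97 A.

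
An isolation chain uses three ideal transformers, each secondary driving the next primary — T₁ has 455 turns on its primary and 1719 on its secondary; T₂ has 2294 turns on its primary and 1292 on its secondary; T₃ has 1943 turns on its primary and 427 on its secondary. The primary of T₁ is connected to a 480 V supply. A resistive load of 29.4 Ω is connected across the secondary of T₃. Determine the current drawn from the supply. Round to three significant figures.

After T₁: V = 480.00 × 1719/455 = 1813.5 V.
After T₂: V = 1813.5 × 1292/2294 = 1021.4 V.
After T₃: V = 1021.4 × 427/1943 = 224.46 V.
I_load = 224.46/29.4 = 7.6345 A, so P_out = 224.46 × 7.6345 = 1713.6 W.
All ideal ⇒ P_in = P_out, so I_supply = 1713.6/480 = 3.57 A.

I_supply ≈ 3.57 A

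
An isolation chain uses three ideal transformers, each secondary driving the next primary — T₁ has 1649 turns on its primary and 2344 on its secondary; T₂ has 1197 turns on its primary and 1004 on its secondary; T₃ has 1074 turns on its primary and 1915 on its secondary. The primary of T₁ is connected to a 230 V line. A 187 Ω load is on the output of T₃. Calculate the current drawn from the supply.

Secondary of T₁: V = 230.00 × 2344/1649 = 326.94 V.
Secondary of T₂: V = 326.94 × 1004/1197 = 274.22 V.
Secondary of T₃: V = 274.22 × 1915/1074 = 488.95 V.
I_load = 488.95/187 = 2.6147 A, so P_out = 488.95 × 2.6147 = 1278.5 W.
All ideal ⇒ P_in = P_out, so I_supply = 1278.5/230 = 5.56 A.

I_supply ≈ 5.56 A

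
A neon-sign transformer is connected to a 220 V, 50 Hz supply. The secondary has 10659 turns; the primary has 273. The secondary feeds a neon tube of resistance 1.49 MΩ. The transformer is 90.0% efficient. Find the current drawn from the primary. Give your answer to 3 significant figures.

I_p ≈ 0.250 A

V_s = 220 × 10659/273 = 8589.7 V.
I_s = V_s/R = 8589.7/(1.49×10^6) = 0.0057649 A.
P_out = V_s I_s = 8589.7 × 0.0057649 = 49.518 W.
P_in = P_out/η = 49.518/0.900 = 55.020 W.
I_p = P_in/V_p = 55.020/220 = 0.250 A.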